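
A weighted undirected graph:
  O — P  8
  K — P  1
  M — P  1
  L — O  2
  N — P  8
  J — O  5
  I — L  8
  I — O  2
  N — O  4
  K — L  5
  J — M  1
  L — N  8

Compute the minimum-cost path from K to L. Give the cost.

5

Checking several routes:
K → P → M → J → O → L: 1 + 1 + 1 + 5 + 2 = 10
K → P → O → L: 1 + 8 + 2 = 11
K → P → N → L: 1 + 8 + 8 = 17
K → L: 5
K → P → N → O → L: 1 + 8 + 4 + 2 = 15
Shortest: 5.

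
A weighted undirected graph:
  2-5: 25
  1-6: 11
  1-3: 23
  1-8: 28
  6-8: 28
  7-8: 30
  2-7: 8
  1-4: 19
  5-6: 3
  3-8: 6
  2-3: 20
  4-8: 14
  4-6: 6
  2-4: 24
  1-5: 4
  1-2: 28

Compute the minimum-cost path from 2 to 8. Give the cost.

A few of the 2→8 routes:
2 - 7 - 8: 8 + 30 = 38
2 - 5 - 6 - 8: 25 + 3 + 28 = 56
2 - 4 - 8: 24 + 14 = 38
2 - 3 - 8: 20 + 6 = 26
2 - 1 - 5 - 6 - 4 - 8: 28 + 4 + 3 + 6 + 14 = 55
2 - 5 - 6 - 4 - 8: 25 + 3 + 6 + 14 = 48
The minimum is 26.

26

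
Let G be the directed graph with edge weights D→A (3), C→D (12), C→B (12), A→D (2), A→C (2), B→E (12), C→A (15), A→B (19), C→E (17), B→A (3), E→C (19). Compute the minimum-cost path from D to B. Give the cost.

17

Candidate routes:
D-A-B: 3 + 19 = 22
D-A-C-B: 3 + 2 + 12 = 17
The minimum is 17.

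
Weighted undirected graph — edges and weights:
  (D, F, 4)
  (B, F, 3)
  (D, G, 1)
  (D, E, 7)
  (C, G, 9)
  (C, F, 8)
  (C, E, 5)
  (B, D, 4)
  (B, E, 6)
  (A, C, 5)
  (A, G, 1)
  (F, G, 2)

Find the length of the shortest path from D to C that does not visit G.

12

Routes from D to C avoiding G:
D -> F -> C: 4 + 8 = 12
D -> E -> C: 7 + 5 = 12
D -> F -> B -> E -> C: 4 + 3 + 6 + 5 = 18
D -> E -> B -> F -> C: 7 + 6 + 3 + 8 = 24
D -> B -> E -> C: 4 + 6 + 5 = 15
D -> B -> F -> C: 4 + 3 + 8 = 15
Best route has total 12.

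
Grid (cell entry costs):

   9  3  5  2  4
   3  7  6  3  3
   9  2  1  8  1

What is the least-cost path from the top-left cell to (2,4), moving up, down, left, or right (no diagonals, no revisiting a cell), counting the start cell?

Cheapest: r0c0 → r0c1 → r0c2 → r0c3 → r1c3 → r1c4 → r2c4
  9 + 3 + 5 + 2 + 3 + 3 + 1 = 26

26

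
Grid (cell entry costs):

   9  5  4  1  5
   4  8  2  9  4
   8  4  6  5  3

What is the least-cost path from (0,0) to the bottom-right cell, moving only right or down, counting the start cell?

31

Best path: r0c0 r0c1 r0c2 r0c3 r0c4 r1c4 r2c4
Cost: 9 + 5 + 4 + 1 + 5 + 4 + 3 = 31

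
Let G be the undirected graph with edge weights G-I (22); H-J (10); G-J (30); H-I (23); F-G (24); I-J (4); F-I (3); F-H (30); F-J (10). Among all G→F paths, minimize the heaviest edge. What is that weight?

22

A few of the G→F routes:
G-I-J-H-F: max(22, 4, 10, 30) = 30
G-I-F: max(22, 3) = 22
G-I-H-F: max(22, 23, 30) = 30
G-F: max(24) = 24
G-I-H-J-F: max(22, 23, 10, 10) = 23
G-I-J-F: max(22, 4, 10) = 22
Smallest bottleneck: 22.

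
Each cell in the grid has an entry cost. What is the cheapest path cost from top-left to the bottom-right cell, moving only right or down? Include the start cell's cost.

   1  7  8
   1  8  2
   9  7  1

13

Cheapest: (0,0)→(1,0)→(1,1)→(1,2)→(2,2)
  1 + 1 + 8 + 2 + 1 = 13
For comparison, the top-then-right route costs 19.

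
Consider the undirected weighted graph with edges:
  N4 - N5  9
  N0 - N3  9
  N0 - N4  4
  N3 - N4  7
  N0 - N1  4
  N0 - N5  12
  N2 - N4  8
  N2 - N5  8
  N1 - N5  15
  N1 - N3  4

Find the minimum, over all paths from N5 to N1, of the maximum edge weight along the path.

8

Some routes from N5 to N1:
N5 -> N2 -> N4 -> N0 -> N3 -> N1: max(8, 8, 4, 9, 4) = 9
N5 -> N2 -> N4 -> N0 -> N1: max(8, 8, 4, 4) = 8
N5 -> N2 -> N4 -> N3 -> N1: max(8, 8, 7, 4) = 8
N5 -> N2 -> N4 -> N3 -> N0 -> N1: max(8, 8, 7, 9, 4) = 9
The minimum achievable maximum is 8.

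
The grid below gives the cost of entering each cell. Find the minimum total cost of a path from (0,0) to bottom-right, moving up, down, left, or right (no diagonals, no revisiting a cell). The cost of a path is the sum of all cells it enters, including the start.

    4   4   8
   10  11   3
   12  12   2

Best path: [0,0] → [0,1] → [0,2] → [1,2] → [2,2]
Cost: 4 + 4 + 8 + 3 + 2 = 21

21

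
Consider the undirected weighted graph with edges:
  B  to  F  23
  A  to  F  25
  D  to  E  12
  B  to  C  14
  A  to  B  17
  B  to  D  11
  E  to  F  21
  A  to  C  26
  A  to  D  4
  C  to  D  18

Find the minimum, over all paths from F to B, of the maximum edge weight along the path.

Some routes from F to B:
F - E - D - A - B: max(21, 12, 4, 17) = 21
F - B: max(23) = 23
F - A - D - B: max(25, 4, 11) = 25
F - E - D - B: max(21, 12, 11) = 21
F - E - D - C - B: max(21, 12, 18, 14) = 21
Smallest bottleneck: 21.

21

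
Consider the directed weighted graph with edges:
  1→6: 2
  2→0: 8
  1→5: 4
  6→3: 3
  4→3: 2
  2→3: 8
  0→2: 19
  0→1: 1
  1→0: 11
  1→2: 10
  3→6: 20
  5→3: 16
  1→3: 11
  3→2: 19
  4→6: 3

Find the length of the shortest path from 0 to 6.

3

Checking several routes:
0→1→3→6: 1 + 11 + 20 = 32
0→1→6: 1 + 2 = 3
0→1→5→3→6: 1 + 4 + 16 + 20 = 41
0→1→2→3→6: 1 + 10 + 8 + 20 = 39
Best route has total 3.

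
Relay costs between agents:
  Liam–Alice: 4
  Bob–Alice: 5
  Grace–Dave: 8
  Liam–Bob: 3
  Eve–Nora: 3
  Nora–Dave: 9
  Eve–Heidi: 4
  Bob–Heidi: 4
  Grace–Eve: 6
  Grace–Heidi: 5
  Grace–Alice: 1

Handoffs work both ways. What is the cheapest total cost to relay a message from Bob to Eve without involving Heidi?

12

Routes from Bob to Eve avoiding Heidi:
Bob - Liam - Alice - Grace - Dave - Nora - Eve: 3 + 4 + 1 + 8 + 9 + 3 = 28
Bob - Alice - Grace - Dave - Nora - Eve: 5 + 1 + 8 + 9 + 3 = 26
Bob - Alice - Grace - Eve: 5 + 1 + 6 = 12
Bob - Liam - Alice - Grace - Eve: 3 + 4 + 1 + 6 = 14
The minimum is 12.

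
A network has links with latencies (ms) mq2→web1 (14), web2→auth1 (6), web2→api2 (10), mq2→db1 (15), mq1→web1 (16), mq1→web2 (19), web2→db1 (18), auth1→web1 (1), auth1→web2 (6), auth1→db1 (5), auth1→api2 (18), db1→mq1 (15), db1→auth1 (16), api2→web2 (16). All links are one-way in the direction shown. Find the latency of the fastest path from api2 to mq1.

Candidate routes:
api2-web2-auth1-db1-mq1: 16 + 6 + 5 + 15 = 42
api2-web2-db1-mq1: 16 + 18 + 15 = 49
The minimum is 42 ms.

42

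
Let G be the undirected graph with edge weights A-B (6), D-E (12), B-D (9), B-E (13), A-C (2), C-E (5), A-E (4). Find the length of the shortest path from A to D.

Checking several routes:
A → E → D: 4 + 12 = 16
A → B → D: 6 + 9 = 15
A → E → B → D: 4 + 13 + 9 = 26
A → C → E → D: 2 + 5 + 12 = 19
Best route has total 15.

15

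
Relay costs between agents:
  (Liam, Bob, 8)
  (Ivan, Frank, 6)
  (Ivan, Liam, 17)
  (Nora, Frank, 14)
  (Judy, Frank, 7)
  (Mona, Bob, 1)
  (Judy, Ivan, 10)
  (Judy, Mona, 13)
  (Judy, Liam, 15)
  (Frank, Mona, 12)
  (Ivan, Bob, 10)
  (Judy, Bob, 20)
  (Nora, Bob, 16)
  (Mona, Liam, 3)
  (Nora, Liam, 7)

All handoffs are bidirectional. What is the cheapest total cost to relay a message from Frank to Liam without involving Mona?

21

A few of the Frank→Liam routes:
Frank -> Judy -> Liam: 7 + 15 = 22
Frank -> Nora -> Liam: 14 + 7 = 21
Frank -> Ivan -> Liam: 6 + 17 = 23
Best route has total 21.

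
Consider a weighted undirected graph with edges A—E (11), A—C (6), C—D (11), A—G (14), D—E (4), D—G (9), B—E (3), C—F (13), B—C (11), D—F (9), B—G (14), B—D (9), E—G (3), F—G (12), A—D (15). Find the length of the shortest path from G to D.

Comparing a few candidate routes:
G→E→B→D: 3 + 3 + 9 = 15
G→B→E→D: 14 + 3 + 4 = 21
G→E→D: 3 + 4 = 7
G→D: 9
The minimum is 7.

7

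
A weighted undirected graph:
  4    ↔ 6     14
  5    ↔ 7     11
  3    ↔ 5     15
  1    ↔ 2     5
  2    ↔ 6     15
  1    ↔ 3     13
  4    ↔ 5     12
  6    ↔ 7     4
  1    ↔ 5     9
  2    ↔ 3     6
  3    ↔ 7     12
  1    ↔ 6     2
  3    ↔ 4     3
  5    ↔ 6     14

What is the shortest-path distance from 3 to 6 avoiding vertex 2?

Some routes from 3 to 6 avoiding 2:
3→1→6: 13 + 2 = 15
3→5→1→6: 15 + 9 + 2 = 26
3→4→5→6: 3 + 12 + 14 = 29
3→7→6: 12 + 4 = 16
3→4→5→1→6: 3 + 12 + 9 + 2 = 26
3→4→6: 3 + 14 = 17
The minimum is 15.

15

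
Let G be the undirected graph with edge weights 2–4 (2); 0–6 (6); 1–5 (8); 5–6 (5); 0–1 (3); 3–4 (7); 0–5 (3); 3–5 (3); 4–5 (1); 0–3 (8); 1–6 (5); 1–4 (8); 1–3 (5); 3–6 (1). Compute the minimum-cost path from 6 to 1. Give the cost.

5

Comparing a few candidate routes:
6→0→1: 6 + 3 = 9
6→3→5→0→1: 1 + 3 + 3 + 3 = 10
6→3→1: 1 + 5 = 6
6→1: 5
The minimum is 5.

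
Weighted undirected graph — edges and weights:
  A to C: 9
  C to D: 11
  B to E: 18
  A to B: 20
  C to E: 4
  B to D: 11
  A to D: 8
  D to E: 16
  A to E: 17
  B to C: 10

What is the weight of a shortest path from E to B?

Checking several routes:
E → D → B: 16 + 11 = 27
E → C → A → D → B: 4 + 9 + 8 + 11 = 32
E → B: 18
E → C → D → B: 4 + 11 + 11 = 26
E → C → B: 4 + 10 = 14
Best route has total 14.

14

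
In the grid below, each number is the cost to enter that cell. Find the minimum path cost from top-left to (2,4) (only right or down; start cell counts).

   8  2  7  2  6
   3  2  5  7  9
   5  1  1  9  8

Best path: r0c0→r0c1→r1c1→r2c1→r2c2→r2c3→r2c4
Cost: 8 + 2 + 2 + 1 + 1 + 9 + 8 = 31

31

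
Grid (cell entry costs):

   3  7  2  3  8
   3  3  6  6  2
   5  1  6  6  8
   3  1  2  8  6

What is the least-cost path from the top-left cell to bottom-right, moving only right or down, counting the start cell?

27

Cheapest: r0c0 -> r1c0 -> r1c1 -> r2c1 -> r3c1 -> r3c2 -> r3c3 -> r3c4
  3 + 3 + 3 + 1 + 1 + 2 + 8 + 6 = 27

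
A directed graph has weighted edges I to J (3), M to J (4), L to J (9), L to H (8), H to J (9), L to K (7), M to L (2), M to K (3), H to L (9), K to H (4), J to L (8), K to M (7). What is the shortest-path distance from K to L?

Routes from K to L:
K - M - J - L: 7 + 4 + 8 = 19
K - H - J - L: 4 + 9 + 8 = 21
K - M - L: 7 + 2 = 9
K - H - L: 4 + 9 = 13
Shortest: 9.

9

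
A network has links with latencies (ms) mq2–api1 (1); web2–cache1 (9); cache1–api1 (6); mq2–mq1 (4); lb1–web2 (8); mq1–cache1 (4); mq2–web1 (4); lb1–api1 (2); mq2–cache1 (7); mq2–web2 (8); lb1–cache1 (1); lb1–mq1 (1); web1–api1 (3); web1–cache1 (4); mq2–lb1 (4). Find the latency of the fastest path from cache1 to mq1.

2

Comparing a few candidate routes:
cache1→mq1: 4
cache1→lb1→mq1: 1 + 1 = 2
cache1→lb1→api1→mq2→mq1: 1 + 2 + 1 + 4 = 8
Shortest: 2 ms.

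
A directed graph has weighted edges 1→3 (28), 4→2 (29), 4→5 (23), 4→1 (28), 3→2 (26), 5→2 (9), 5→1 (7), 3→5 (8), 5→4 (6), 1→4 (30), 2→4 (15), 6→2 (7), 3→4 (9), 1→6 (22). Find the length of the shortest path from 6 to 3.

78

Candidate routes:
6-2-4-1-3: 7 + 15 + 28 + 28 = 78
6-2-4-5-1-3: 7 + 15 + 23 + 7 + 28 = 80
Shortest: 78.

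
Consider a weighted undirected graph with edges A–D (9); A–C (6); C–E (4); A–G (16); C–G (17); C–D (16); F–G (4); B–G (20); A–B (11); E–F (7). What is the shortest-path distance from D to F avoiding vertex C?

Candidate routes:
D → A → B → G → F: 9 + 11 + 20 + 4 = 44
D → A → G → F: 9 + 16 + 4 = 29
The minimum is 29.

29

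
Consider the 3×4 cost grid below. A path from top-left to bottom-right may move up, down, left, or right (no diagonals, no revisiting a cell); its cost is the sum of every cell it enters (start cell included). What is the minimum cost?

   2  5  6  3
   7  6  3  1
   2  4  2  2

One optimal route is r0c0 r0c1 r0c2 r0c3 r1c3 r2c3.
Its cost is 2 + 5 + 6 + 3 + 1 + 2 = 19.

19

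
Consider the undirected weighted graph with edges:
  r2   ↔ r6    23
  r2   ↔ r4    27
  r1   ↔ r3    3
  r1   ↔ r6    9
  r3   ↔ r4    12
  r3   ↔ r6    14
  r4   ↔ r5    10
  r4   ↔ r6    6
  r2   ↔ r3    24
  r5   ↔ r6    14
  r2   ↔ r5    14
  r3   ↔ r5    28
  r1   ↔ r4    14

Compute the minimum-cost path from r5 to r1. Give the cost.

Comparing a few candidate routes:
r5 → r4 → r1: 10 + 14 = 24
r5 → r6 → r1: 14 + 9 = 23
r5 → r4 → r6 → r1: 10 + 6 + 9 = 25
r5 → r4 → r3 → r1: 10 + 12 + 3 = 25
r5 → r6 → r3 → r1: 14 + 14 + 3 = 31
The minimum is 23.

23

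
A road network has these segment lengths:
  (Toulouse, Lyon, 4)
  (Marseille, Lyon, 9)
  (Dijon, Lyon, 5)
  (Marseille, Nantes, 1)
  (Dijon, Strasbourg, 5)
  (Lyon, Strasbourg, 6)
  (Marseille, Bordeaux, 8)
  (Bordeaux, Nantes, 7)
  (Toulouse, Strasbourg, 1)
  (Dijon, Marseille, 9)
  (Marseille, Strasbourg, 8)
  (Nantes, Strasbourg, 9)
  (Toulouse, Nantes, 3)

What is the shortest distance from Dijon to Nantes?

A few of the Dijon→Nantes routes:
Dijon-Marseille-Nantes: 9 + 1 = 10
Dijon-Lyon-Toulouse-Nantes: 5 + 4 + 3 = 12
Dijon-Strasbourg-Toulouse-Nantes: 5 + 1 + 3 = 9
The minimum is 9.

9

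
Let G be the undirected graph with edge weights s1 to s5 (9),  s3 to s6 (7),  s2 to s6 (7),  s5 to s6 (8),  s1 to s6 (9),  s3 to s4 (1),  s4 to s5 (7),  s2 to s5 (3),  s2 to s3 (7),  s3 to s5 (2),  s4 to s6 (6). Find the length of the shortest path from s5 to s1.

A few of the s5→s1 routes:
s5 -> s4 -> s6 -> s1: 7 + 6 + 9 = 22
s5 -> s2 -> s6 -> s1: 3 + 7 + 9 = 19
s5 -> s3 -> s6 -> s1: 2 + 7 + 9 = 18
s5 -> s6 -> s1: 8 + 9 = 17
s5 -> s3 -> s4 -> s6 -> s1: 2 + 1 + 6 + 9 = 18
s5 -> s1: 9
Shortest: 9.

9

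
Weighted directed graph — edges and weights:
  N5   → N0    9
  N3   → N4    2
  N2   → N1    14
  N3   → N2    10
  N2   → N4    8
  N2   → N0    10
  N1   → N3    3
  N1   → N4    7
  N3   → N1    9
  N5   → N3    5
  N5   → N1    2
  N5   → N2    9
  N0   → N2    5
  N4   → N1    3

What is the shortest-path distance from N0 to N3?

19

Routes from N0 to N3:
N0-N2-N4-N1-N3: 5 + 8 + 3 + 3 = 19
N0-N2-N1-N3: 5 + 14 + 3 = 22
Shortest: 19.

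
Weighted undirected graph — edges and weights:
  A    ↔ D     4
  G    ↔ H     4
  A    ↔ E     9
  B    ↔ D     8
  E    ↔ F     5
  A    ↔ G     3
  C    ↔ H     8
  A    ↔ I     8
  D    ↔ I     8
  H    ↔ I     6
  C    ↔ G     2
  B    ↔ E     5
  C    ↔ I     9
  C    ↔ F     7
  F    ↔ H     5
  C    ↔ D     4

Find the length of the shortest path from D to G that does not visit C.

7

A few of the D→G routes:
D→I→H→G: 8 + 6 + 4 = 18
D→A→I→H→G: 4 + 8 + 6 + 4 = 22
D→I→A→G: 8 + 8 + 3 = 19
D→A→G: 4 + 3 = 7
D→B→E→A→G: 8 + 5 + 9 + 3 = 25
Best route has total 7.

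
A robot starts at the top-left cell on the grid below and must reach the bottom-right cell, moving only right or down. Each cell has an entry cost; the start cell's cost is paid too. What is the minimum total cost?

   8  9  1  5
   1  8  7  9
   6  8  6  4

Take (0,0) -> (1,0) -> (2,0) -> (2,1) -> (2,2) -> (2,3) for a total of 8 + 1 + 6 + 8 + 6 + 4 = 33.
For comparison, the top-then-right route costs 36.

33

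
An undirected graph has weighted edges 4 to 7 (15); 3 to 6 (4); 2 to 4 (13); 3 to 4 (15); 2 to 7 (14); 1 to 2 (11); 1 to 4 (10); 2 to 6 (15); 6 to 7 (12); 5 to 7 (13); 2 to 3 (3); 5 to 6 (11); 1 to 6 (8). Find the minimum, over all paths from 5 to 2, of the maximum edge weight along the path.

Comparing a few candidate routes:
5 -> 6 -> 1 -> 2: max(11, 8, 11) = 11
5 -> 7 -> 6 -> 1 -> 2: max(13, 12, 8, 11) = 13
5 -> 6 -> 3 -> 2: max(11, 4, 3) = 11
Best route has worst link 11.

11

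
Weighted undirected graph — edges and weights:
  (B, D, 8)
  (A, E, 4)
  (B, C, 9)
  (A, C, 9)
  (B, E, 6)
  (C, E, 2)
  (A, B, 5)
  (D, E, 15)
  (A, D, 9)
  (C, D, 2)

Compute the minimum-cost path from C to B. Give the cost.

8

Checking several routes:
C → D → B: 2 + 8 = 10
C → E → A → B: 2 + 4 + 5 = 11
C → E → B: 2 + 6 = 8
C → B: 9
Best route has total 8.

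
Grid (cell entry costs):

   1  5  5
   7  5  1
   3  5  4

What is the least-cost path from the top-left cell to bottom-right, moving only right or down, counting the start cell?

Take r0c0→r0c1→r0c2→r1c2→r2c2 for a total of 1 + 5 + 5 + 1 + 4 = 16.

16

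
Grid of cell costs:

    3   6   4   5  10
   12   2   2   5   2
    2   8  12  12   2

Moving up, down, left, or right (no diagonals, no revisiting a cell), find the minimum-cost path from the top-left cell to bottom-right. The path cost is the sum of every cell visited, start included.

Cheapest: [0,0] -> [0,1] -> [1,1] -> [1,2] -> [1,3] -> [1,4] -> [2,4]
  3 + 6 + 2 + 2 + 5 + 2 + 2 = 22

22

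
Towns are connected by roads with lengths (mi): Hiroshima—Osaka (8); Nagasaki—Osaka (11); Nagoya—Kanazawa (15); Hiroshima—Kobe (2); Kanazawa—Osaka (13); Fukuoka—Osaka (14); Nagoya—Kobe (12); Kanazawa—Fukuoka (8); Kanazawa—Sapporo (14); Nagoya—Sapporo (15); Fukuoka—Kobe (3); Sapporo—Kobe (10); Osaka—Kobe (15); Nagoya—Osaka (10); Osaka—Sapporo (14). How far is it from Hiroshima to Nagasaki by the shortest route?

19

Checking several routes:
Hiroshima - Kobe - Fukuoka - Kanazawa - Osaka - Nagasaki: 2 + 3 + 8 + 13 + 11 = 37
Hiroshima - Kobe - Nagoya - Osaka - Nagasaki: 2 + 12 + 10 + 11 = 35
Hiroshima - Osaka - Nagasaki: 8 + 11 = 19
Hiroshima - Kobe - Fukuoka - Osaka - Nagasaki: 2 + 3 + 14 + 11 = 30
Hiroshima - Kobe - Sapporo - Osaka - Nagasaki: 2 + 10 + 14 + 11 = 37
Hiroshima - Kobe - Osaka - Nagasaki: 2 + 15 + 11 = 28
The minimum is 19 mi.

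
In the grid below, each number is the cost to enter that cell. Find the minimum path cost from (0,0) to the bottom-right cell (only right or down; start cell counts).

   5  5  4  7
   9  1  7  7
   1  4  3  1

Best path: r0c0 → r0c1 → r1c1 → r2c1 → r2c2 → r2c3
Cost: 5 + 5 + 1 + 4 + 3 + 1 = 19

19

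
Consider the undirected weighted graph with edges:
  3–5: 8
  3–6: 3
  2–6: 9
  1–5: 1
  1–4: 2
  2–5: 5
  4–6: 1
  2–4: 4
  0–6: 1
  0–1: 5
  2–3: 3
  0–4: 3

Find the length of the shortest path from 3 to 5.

Comparing a few candidate routes:
3 -> 5: 8
3 -> 6 -> 0 -> 1 -> 5: 3 + 1 + 5 + 1 = 10
3 -> 6 -> 4 -> 1 -> 5: 3 + 1 + 2 + 1 = 7
3 -> 2 -> 4 -> 1 -> 5: 3 + 4 + 2 + 1 = 10
3 -> 2 -> 5: 3 + 5 = 8
3 -> 6 -> 0 -> 4 -> 1 -> 5: 3 + 1 + 3 + 2 + 1 = 10
Best route has total 7.

7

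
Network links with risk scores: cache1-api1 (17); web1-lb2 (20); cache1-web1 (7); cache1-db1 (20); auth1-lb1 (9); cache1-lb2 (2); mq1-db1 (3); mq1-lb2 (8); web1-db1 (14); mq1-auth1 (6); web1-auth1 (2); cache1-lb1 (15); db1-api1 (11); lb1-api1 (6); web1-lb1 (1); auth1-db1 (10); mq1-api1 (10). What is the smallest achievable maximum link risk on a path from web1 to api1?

6

Checking several routes:
web1-cache1-lb2-mq1-auth1-lb1-api1: max(7, 2, 8, 6, 9, 6) = 9
web1-cache1-lb2-mq1-db1-auth1-lb1-api1: max(7, 2, 8, 3, 10, 9, 6) = 10
web1-cache1-lb2-mq1-api1: max(7, 2, 8, 10) = 10
web1-auth1-lb1-api1: max(2, 9, 6) = 9
web1-auth1-mq1-api1: max(2, 6, 10) = 10
web1-lb1-api1: max(1, 6) = 6
Smallest bottleneck: 6.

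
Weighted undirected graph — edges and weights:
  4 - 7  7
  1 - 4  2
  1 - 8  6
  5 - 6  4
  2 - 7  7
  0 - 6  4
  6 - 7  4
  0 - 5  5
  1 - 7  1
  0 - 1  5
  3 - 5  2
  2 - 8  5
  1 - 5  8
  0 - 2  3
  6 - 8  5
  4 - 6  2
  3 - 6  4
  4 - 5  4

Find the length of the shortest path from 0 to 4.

Checking several routes:
0-6-4: 4 + 2 = 6
0-1-4: 5 + 2 = 7
0-6-7-1-4: 4 + 4 + 1 + 2 = 11
0-5-4: 5 + 4 = 9
0-5-6-4: 5 + 4 + 2 = 11
Best route has total 6.

6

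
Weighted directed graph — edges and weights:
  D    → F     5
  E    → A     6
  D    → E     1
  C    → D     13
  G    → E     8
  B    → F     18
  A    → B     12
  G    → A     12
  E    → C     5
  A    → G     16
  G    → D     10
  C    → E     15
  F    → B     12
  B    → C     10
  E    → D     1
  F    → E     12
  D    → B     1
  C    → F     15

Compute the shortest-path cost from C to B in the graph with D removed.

27

Paths from C to B avoiding D:
C-E-A-B: 15 + 6 + 12 = 33
C-F-E-A-B: 15 + 12 + 6 + 12 = 45
C-F-B: 15 + 12 = 27
Best route has total 27.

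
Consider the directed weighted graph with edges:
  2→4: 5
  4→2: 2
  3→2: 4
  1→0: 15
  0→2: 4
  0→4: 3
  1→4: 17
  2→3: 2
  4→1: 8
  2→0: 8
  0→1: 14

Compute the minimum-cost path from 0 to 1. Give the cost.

Candidate routes:
0 - 1: 14
0 - 2 - 4 - 1: 4 + 5 + 8 = 17
0 - 4 - 1: 3 + 8 = 11
Best route has total 11.

11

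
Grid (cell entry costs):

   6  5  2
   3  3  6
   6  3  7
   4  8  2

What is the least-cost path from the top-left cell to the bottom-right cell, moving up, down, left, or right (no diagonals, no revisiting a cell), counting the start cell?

24

One optimal route is (0,0) (1,0) (1,1) (2,1) (2,2) (3,2).
Its cost is 6 + 3 + 3 + 3 + 7 + 2 = 24.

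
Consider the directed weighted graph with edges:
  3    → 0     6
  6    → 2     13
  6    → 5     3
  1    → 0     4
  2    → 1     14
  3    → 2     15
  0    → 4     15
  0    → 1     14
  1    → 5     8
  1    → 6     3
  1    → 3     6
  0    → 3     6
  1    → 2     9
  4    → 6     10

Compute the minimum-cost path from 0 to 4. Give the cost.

Paths from 0 to 4:
0 - 4: 15
The minimum is 15.

15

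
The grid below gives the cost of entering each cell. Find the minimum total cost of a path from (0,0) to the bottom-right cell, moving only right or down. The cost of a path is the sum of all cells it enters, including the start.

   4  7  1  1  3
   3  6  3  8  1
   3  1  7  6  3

One optimal route is [0,0] → [0,1] → [0,2] → [0,3] → [0,4] → [1,4] → [2,4].
Its cost is 4 + 7 + 1 + 1 + 3 + 1 + 3 = 20.

20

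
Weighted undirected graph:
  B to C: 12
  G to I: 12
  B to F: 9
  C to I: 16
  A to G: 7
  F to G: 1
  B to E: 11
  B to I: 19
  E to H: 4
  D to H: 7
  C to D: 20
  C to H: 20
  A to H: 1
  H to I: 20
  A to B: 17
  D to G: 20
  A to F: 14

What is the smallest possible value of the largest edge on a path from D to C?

12

Comparing a few candidate routes:
D→H→E→B→C: max(7, 4, 11, 12) = 12
D→H→A→F→B→C: max(7, 1, 14, 9, 12) = 14
D→H→E→B→F→A→G→I→C: max(7, 4, 11, 9, 14, 7, 12, 16) = 16
D→H→A→G→F→B→C: max(7, 1, 7, 1, 9, 12) = 12
Smallest bottleneck: 12.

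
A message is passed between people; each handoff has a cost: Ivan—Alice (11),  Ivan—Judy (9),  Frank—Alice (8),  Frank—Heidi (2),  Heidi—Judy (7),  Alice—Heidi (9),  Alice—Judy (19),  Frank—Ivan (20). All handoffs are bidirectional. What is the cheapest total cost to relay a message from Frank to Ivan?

Checking several routes:
Frank-Alice-Heidi-Judy-Ivan: 8 + 9 + 7 + 9 = 33
Frank-Heidi-Judy-Ivan: 2 + 7 + 9 = 18
Frank-Heidi-Alice-Ivan: 2 + 9 + 11 = 22
Frank-Alice-Judy-Ivan: 8 + 19 + 9 = 36
Frank-Ivan: 20
Frank-Alice-Ivan: 8 + 11 = 19
Best route has total 18.

18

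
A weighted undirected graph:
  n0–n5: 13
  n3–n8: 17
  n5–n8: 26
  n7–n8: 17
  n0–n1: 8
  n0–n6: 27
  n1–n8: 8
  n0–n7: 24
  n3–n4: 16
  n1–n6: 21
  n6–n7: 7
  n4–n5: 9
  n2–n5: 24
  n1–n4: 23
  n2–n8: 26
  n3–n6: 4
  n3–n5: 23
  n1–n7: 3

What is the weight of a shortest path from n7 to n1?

3

A few of the n7→n1 routes:
n7 -> n6 -> n1: 7 + 21 = 28
n7 -> n1: 3
n7 -> n6 -> n3 -> n8 -> n1: 7 + 4 + 17 + 8 = 36
n7 -> n6 -> n0 -> n1: 7 + 27 + 8 = 42
n7 -> n8 -> n1: 17 + 8 = 25
n7 -> n0 -> n1: 24 + 8 = 32
The minimum is 3.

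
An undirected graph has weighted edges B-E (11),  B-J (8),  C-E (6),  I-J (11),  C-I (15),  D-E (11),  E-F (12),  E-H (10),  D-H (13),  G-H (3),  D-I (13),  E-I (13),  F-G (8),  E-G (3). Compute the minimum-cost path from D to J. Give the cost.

24

Checking several routes:
D → I → J: 13 + 11 = 24
D → E → B → J: 11 + 11 + 8 = 30
D → E → I → J: 11 + 13 + 11 = 35
D → H → G → E → B → J: 13 + 3 + 3 + 11 + 8 = 38
Shortest: 24.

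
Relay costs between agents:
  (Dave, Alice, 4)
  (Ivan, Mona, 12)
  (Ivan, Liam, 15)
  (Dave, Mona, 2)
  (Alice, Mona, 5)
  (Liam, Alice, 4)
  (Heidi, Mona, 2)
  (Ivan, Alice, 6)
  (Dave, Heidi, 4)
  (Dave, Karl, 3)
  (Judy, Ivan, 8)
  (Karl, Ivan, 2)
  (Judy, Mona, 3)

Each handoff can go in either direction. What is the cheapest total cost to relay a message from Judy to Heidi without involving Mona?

Paths from Judy to Heidi avoiding Mona:
Judy-Ivan-Liam-Alice-Dave-Heidi: 8 + 15 + 4 + 4 + 4 = 35
Judy-Ivan-Alice-Dave-Heidi: 8 + 6 + 4 + 4 = 22
Judy-Ivan-Karl-Dave-Heidi: 8 + 2 + 3 + 4 = 17
Shortest: 17.

17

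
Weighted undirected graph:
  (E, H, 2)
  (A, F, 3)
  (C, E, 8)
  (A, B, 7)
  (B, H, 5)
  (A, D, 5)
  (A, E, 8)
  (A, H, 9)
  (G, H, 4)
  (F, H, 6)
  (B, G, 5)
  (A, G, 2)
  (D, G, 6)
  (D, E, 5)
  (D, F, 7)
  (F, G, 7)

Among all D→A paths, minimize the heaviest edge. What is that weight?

5

Checking several routes:
D → E → H → B → G → A: max(5, 2, 5, 5, 2) = 5
D → E → H → G → A: max(5, 2, 4, 2) = 5
D → A: max(5) = 5
D → G → A: max(6, 2) = 6
Best route has worst link 5.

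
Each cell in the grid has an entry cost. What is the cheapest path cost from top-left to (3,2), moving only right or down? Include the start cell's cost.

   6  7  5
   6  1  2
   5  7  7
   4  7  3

25

Best path: (0,0)→(1,0)→(1,1)→(1,2)→(2,2)→(3,2)
Cost: 6 + 6 + 1 + 2 + 7 + 3 = 25
(Top row then right column would cost 30.)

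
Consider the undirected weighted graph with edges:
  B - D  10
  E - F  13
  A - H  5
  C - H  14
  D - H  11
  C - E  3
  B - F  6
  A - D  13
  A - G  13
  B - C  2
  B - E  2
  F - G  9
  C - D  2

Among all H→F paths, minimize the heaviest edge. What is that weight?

A few of the H→F routes:
H→D→C→B→F: max(11, 2, 2, 6) = 11
H→A→D→C→B→F: max(5, 13, 2, 2, 6) = 13
H→D→B→F: max(11, 10, 6) = 11
H→D→C→E→B→F: max(11, 2, 3, 2, 6) = 11
The minimum achievable maximum is 11.

11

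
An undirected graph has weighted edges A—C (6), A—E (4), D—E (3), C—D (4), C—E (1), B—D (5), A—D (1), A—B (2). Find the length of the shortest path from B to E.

6

A few of the B→E routes:
B - A - C - E: 2 + 6 + 1 = 9
B - A - D - C - E: 2 + 1 + 4 + 1 = 8
B - D - E: 5 + 3 = 8
B - D - A - E: 5 + 1 + 4 = 10
B - A - D - E: 2 + 1 + 3 = 6
B - A - E: 2 + 4 = 6
Best route has total 6.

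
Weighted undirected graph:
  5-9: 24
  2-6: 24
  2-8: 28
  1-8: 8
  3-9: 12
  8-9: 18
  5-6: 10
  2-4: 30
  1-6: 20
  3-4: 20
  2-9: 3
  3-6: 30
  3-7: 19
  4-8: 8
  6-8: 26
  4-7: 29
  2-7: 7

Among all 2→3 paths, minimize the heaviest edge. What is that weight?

12

Comparing a few candidate routes:
2-9-5-6-1-8-4-3: max(3, 24, 10, 20, 8, 8, 20) = 24
2-9-3: max(3, 12) = 12
2-9-8-4-3: max(3, 18, 8, 20) = 20
2-7-3: max(7, 19) = 19
Smallest bottleneck: 12.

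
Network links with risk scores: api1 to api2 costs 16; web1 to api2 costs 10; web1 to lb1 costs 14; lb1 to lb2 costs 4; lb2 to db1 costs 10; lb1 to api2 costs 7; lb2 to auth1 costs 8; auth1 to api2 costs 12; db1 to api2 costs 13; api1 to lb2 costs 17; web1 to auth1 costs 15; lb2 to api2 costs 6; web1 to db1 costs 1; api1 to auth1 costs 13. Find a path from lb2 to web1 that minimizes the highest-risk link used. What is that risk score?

Comparing a few candidate routes:
lb2→auth1→api2→web1: max(8, 12, 10) = 12
lb2→api2→db1→web1: max(6, 13, 1) = 13
lb2→db1→web1: max(10, 1) = 10
lb2→api2→web1: max(6, 10) = 10
lb2→lb1→api2→web1: max(4, 7, 10) = 10
lb2→db1→api2→web1: max(10, 13, 10) = 13
Best route has worst link 10.

10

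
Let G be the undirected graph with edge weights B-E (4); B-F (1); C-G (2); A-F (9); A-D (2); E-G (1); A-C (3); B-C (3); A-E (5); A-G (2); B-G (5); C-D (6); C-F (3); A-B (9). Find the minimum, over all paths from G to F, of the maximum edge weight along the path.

3

Checking several routes:
G -> A -> C -> B -> F: max(2, 3, 3, 1) = 3
G -> C -> F: max(2, 3) = 3
G -> C -> B -> F: max(2, 3, 1) = 3
G -> A -> C -> F: max(2, 3, 3) = 3
G -> E -> B -> F: max(1, 4, 1) = 4
Smallest bottleneck: 3.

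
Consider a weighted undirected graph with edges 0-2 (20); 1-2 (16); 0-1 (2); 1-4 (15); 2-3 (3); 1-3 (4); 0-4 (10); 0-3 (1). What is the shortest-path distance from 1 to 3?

Some routes from 1 to 3:
1-3: 4
1-0-3: 2 + 1 = 3
1-0-2-3: 2 + 20 + 3 = 25
1-2-3: 16 + 3 = 19
Shortest: 3.

3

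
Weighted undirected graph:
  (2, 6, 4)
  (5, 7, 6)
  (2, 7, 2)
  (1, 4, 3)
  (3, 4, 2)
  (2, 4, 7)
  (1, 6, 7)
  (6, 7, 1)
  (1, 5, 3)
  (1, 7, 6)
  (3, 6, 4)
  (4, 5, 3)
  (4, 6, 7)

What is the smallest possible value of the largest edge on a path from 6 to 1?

Checking several routes:
6→3→4→1: max(4, 2, 3) = 4
6→3→4→5→1: max(4, 2, 3, 3) = 4
6→2→7→1: max(4, 2, 6) = 6
6→2→7→5→4→1: max(4, 2, 6, 3, 3) = 6
6→2→7→5→1: max(4, 2, 6, 3) = 6
The minimum achievable maximum is 4.

4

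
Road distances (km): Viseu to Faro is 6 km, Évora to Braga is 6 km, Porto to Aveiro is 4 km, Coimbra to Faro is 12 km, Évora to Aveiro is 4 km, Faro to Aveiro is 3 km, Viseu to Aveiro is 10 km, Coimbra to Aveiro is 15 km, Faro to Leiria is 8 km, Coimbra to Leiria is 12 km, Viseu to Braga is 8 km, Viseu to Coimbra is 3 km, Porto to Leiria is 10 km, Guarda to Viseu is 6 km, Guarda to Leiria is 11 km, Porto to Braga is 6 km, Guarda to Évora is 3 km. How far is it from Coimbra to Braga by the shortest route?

11

A few of the Coimbra→Braga routes:
Coimbra→Viseu→Faro→Aveiro→Porto→Braga: 3 + 6 + 3 + 4 + 6 = 22
Coimbra→Viseu→Guarda→Évora→Braga: 3 + 6 + 3 + 6 = 18
Coimbra→Viseu→Braga: 3 + 8 = 11
Coimbra→Viseu→Faro→Aveiro→Évora→Braga: 3 + 6 + 3 + 4 + 6 = 22
Coimbra→Viseu→Aveiro→Évora→Braga: 3 + 10 + 4 + 6 = 23
Best route has total 11 km.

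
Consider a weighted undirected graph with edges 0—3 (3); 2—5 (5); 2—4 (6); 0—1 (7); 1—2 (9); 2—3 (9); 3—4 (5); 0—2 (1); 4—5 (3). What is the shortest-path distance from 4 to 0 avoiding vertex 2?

8

Paths from 4 to 0 avoiding 2:
4 -> 3 -> 0: 5 + 3 = 8
The minimum is 8.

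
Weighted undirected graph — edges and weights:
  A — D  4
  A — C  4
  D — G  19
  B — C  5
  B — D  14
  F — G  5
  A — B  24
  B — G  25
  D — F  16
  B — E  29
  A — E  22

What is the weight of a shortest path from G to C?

27

Checking several routes:
G → D → B → C: 19 + 14 + 5 = 38
G → B → C: 25 + 5 = 30
G → D → A → C: 19 + 4 + 4 = 27
G → F → D → A → C: 5 + 16 + 4 + 4 = 29
The minimum is 27.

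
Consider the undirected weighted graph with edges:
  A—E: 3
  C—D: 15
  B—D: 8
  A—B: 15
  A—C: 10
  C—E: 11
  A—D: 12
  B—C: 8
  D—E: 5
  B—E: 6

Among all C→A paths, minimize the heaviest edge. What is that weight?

Comparing a few candidate routes:
C-B-D-E-A: max(8, 8, 5, 3) = 8
C-E-A: max(11, 3) = 11
C-B-E-A: max(8, 6, 3) = 8
C-A: max(10) = 10
Best route has worst link 8.

8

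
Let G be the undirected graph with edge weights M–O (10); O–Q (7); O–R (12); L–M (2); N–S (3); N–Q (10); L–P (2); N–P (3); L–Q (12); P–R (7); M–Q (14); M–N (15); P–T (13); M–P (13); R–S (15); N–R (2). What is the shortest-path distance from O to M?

A few of the O→M routes:
O→Q→M: 7 + 14 = 21
O→M: 10
O→R→P→L→M: 12 + 7 + 2 + 2 = 23
O→Q→L→M: 7 + 12 + 2 = 21
O→R→N→P→L→M: 12 + 2 + 3 + 2 + 2 = 21
The minimum is 10.

10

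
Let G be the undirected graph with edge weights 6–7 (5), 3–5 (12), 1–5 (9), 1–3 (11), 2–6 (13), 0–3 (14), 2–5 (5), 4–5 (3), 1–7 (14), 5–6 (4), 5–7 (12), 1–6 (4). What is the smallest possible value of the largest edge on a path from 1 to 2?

5

A few of the 1→2 routes:
1→5→2: max(9, 5) = 9
1→6→5→2: max(4, 4, 5) = 5
1→3→5→2: max(11, 12, 5) = 12
Smallest bottleneck: 5.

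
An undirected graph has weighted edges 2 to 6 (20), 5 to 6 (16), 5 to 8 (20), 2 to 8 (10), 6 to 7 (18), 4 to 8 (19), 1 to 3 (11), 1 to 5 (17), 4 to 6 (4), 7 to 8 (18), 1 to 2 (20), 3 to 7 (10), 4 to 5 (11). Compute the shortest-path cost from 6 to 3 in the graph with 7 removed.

Comparing a few candidate routes:
6 → 2 → 1 → 3: 20 + 20 + 11 = 51
6 → 5 → 1 → 3: 16 + 17 + 11 = 44
6 → 4 → 8 → 2 → 1 → 3: 4 + 19 + 10 + 20 + 11 = 64
6 → 4 → 5 → 1 → 3: 4 + 11 + 17 + 11 = 43
The minimum is 43.

43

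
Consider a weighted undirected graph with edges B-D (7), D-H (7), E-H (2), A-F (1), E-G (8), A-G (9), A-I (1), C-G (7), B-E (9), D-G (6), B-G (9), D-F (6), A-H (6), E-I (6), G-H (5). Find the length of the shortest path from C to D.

Checking several routes:
C-G-B-D: 7 + 9 + 7 = 23
C-G-D: 7 + 6 = 13
C-G-A-F-D: 7 + 9 + 1 + 6 = 23
C-G-H-D: 7 + 5 + 7 = 19
Best route has total 13.

13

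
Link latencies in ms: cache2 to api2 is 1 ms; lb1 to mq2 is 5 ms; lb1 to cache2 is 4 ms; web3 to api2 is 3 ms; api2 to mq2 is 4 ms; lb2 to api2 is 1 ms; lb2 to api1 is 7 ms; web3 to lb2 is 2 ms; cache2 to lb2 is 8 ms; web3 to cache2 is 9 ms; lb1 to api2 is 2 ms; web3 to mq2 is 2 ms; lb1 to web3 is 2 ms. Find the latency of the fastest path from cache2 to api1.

9

A few of the cache2→api1 routes:
cache2 → api2 → web3 → lb2 → api1: 1 + 3 + 2 + 7 = 13
cache2 → api2 → lb2 → api1: 1 + 1 + 7 = 9
cache2 → api2 → lb1 → web3 → lb2 → api1: 1 + 2 + 2 + 2 + 7 = 14
cache2 → lb1 → api2 → lb2 → api1: 4 + 2 + 1 + 7 = 14
Best route has total 9 ms.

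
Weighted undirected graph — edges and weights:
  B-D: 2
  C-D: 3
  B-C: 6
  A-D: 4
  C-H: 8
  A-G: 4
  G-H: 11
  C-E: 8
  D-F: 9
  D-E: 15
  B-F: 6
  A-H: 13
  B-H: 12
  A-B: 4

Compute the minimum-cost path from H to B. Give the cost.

Some routes from H to B:
H - B: 12
H - C - B: 8 + 6 = 14
H - C - D - B: 8 + 3 + 2 = 13
H - A - B: 13 + 4 = 17
Best route has total 12.

12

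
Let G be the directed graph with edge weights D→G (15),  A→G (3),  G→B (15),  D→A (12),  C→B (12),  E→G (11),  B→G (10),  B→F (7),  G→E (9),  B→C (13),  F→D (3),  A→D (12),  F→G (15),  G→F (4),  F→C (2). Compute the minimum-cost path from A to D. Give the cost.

Paths from A to D:
A → G → F → D: 3 + 4 + 3 = 10
A → G → B → F → D: 3 + 15 + 7 + 3 = 28
A → D: 12
The minimum is 10.

10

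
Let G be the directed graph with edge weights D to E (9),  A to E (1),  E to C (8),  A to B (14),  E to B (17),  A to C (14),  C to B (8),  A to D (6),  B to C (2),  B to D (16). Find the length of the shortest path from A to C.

Comparing a few candidate routes:
A -> E -> B -> C: 1 + 17 + 2 = 20
A -> C: 14
A -> E -> C: 1 + 8 = 9
A -> B -> C: 14 + 2 = 16
Best route has total 9.

9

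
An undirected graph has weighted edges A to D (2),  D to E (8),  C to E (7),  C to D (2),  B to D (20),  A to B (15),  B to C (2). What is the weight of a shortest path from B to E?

9

Comparing a few candidate routes:
B -> A -> D -> E: 15 + 2 + 8 = 25
B -> A -> D -> C -> E: 15 + 2 + 2 + 7 = 26
B -> D -> E: 20 + 8 = 28
B -> C -> D -> E: 2 + 2 + 8 = 12
B -> C -> E: 2 + 7 = 9
The minimum is 9.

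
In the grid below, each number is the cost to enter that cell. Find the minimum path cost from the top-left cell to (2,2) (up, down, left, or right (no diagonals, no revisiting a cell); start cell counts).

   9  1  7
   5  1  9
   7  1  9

21

Path (0,0) → (0,1) → (1,1) → (2,1) → (2,2): 9 + 1 + 1 + 1 + 9 = 21.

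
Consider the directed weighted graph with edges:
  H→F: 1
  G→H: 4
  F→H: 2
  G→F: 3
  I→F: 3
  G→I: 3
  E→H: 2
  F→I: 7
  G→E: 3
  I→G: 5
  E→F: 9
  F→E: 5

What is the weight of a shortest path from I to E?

Candidate routes:
I-F-E: 3 + 5 = 8
I-G-E: 5 + 3 = 8
I-G-F-E: 5 + 3 + 5 = 13
I-G-H-F-E: 5 + 4 + 1 + 5 = 15
Best route has total 8.

8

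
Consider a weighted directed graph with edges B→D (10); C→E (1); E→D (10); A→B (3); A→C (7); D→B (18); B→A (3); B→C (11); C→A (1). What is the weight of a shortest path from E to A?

Paths from E to A:
E -> D -> B -> C -> A: 10 + 18 + 11 + 1 = 40
E -> D -> B -> A: 10 + 18 + 3 = 31
Shortest: 31.

31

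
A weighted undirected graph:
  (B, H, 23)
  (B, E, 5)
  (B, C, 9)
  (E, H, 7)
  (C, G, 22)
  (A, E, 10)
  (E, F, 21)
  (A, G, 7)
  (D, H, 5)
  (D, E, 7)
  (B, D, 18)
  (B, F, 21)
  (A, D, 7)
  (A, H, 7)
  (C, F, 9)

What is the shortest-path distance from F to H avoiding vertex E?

41

Some routes from F to H avoiding E:
F-C-B-H: 9 + 9 + 23 = 41
F-C-B-D-H: 9 + 9 + 18 + 5 = 41
F-B-D-H: 21 + 18 + 5 = 44
F-B-H: 21 + 23 = 44
Shortest: 41.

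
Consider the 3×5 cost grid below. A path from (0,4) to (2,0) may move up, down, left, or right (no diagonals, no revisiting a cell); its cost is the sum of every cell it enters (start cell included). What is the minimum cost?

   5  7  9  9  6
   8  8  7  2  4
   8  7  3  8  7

One optimal route is r0c4 → r1c4 → r1c3 → r1c2 → r2c2 → r2c1 → r2c0.
Its cost is 6 + 4 + 2 + 7 + 3 + 7 + 8 = 37.

37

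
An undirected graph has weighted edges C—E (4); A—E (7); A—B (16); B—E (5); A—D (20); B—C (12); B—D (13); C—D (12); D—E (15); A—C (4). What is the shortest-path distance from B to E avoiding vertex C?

Comparing a few candidate routes:
B → D → A → E: 13 + 20 + 7 = 40
B → D → E: 13 + 15 = 28
B → A → E: 16 + 7 = 23
B → E: 5
Shortest: 5.

5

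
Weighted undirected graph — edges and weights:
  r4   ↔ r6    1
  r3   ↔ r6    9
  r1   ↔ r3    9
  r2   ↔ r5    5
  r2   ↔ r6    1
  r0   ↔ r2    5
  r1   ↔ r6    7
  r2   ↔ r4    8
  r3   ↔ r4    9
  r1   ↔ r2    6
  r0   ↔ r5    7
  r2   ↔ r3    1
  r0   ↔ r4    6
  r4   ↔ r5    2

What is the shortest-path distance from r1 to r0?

Comparing a few candidate routes:
r1 -> r6 -> r2 -> r0: 7 + 1 + 5 = 13
r1 -> r6 -> r4 -> r0: 7 + 1 + 6 = 14
r1 -> r2 -> r0: 6 + 5 = 11
Best route has total 11.

11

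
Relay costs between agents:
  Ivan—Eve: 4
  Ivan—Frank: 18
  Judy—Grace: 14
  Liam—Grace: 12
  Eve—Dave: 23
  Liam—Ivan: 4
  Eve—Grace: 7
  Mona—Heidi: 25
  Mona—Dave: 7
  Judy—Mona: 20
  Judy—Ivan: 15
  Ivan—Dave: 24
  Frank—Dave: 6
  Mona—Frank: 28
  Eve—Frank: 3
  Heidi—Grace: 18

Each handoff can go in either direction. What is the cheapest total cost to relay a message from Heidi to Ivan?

29

A few of the Heidi→Ivan routes:
Heidi→Grace→Judy→Ivan: 18 + 14 + 15 = 47
Heidi→Mona→Dave→Frank→Ivan: 25 + 7 + 6 + 18 = 56
Heidi→Mona→Dave→Frank→Eve→Ivan: 25 + 7 + 6 + 3 + 4 = 45
Heidi→Grace→Liam→Ivan: 18 + 12 + 4 = 34
Heidi→Grace→Eve→Ivan: 18 + 7 + 4 = 29
Heidi→Grace→Eve→Frank→Ivan: 18 + 7 + 3 + 18 = 46
Shortest: 29.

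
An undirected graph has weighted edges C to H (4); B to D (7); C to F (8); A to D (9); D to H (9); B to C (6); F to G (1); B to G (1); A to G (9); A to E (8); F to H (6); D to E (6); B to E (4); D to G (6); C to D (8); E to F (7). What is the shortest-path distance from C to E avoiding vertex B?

Checking several routes:
C -> H -> F -> E: 4 + 6 + 7 = 17
C -> H -> D -> E: 4 + 9 + 6 = 19
C -> F -> G -> D -> E: 8 + 1 + 6 + 6 = 21
C -> D -> E: 8 + 6 = 14
C -> F -> E: 8 + 7 = 15
Shortest: 14.

14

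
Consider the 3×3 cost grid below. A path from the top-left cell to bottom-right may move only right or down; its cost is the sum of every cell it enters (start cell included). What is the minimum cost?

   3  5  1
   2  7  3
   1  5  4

15

Best path: [0,0] → [1,0] → [2,0] → [2,1] → [2,2]
Cost: 3 + 2 + 1 + 5 + 4 = 15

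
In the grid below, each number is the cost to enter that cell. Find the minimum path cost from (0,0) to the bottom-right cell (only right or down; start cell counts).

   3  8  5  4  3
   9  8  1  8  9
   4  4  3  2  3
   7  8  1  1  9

One optimal route is (0,0) → (0,1) → (0,2) → (1,2) → (2,2) → (3,2) → (3,3) → (3,4).
Its cost is 3 + 8 + 5 + 1 + 3 + 1 + 1 + 9 = 31.
For comparison, the top-then-right route costs 44.

31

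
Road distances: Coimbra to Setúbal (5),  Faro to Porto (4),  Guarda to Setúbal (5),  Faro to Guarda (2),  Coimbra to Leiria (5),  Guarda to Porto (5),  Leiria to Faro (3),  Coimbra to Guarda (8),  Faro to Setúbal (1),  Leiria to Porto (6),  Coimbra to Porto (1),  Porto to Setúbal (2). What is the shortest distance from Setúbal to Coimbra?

3

Some routes from Setúbal to Coimbra:
Setúbal → Faro → Leiria → Coimbra: 1 + 3 + 5 = 9
Setúbal → Faro → Guarda → Porto → Coimbra: 1 + 2 + 5 + 1 = 9
Setúbal → Coimbra: 5
Setúbal → Porto → Coimbra: 2 + 1 = 3
Setúbal → Faro → Porto → Coimbra: 1 + 4 + 1 = 6
Shortest: 3.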